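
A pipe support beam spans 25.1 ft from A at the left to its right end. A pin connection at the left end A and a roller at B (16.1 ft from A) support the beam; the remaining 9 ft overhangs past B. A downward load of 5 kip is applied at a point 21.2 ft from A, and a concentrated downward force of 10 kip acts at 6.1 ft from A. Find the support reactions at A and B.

ΣM about A: B_y·16.1 − 5·21.2 − 10·6.1 = 0 → B_y = 167/16.1 = 10.3727 ≈ 10.37 kip.
ΣF_y = 0: A_y + 10.3727 − 5 − 10 = 0 → A_y = 4.627 kip.
ΣF_x = 0: no horizontal applied forces, so A_x = 0.

A_x = 0, A_y = 4.627 kip, B_y = 10.37 kip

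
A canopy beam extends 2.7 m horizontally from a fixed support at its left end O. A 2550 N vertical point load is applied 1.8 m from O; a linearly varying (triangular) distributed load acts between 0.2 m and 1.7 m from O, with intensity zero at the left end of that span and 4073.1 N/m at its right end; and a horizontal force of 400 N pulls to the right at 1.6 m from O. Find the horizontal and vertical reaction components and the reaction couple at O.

O_x = -400.0 N, O_y = 5605 N, M_O = 8256 N·m

Resultant of the triangular load: ½ × 4073.1 × 1.5 = 3054.825 N, acting at 1.2 m from O (one-third of the span from the peak).
ΣF_x = 0: O_x + 400 = 0 → O_x = -400.0 N.
ΣF_y = 0: O_y − 2550 − ½·4073.1·1.5 = 0 → O_y = 5605 N.
ΣM about O: M_O − 2550·1.8 − (½·4073.1·1.5)·1.2 = 0 → M_O = 8256 N·m.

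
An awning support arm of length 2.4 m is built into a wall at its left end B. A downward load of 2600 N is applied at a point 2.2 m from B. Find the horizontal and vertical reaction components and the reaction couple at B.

B_x = 0, B_y = 2600 N, M_B = 5720 N·m

ΣF_x = 0: B_x = 0.
ΣF_y = 0: B_y − 2600 = 0 → B_y = 2600 N.
ΣM about B: M_B − 2600·2.2 = 0 → M_B = 5720 N·m.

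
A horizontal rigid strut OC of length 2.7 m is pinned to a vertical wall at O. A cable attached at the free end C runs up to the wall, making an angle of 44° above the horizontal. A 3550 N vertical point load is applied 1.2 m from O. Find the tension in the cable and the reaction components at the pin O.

ΣM about O: T·sin44°·2.7 − 3550·1.2 = 0 → T = 4260/(2.7·0.694658) = 2271.3 ≈ 2271 N.
ΣF_x = 0: O_x − T·cos44° = 0 → O_x = 2271.3 × 0.71934 = 1634 N.
ΣF_y = 0: O_y + T·sin44° − 3550 = 0 → O_y = 3550 − 2271.3 × 0.694658 = 1972 N.

T = 2271 N, O_x = 1634 N, O_y = 1972 N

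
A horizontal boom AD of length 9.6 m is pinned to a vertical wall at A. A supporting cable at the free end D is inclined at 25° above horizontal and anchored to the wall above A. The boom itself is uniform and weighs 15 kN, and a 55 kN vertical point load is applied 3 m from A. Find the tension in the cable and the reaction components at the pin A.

T = 58.42 kN, A_x = 52.94 kN, A_y = 45.31 kN

ΣM about A: T·sin25°·9.6 − 15·4.8 − 55·3 = 0 → T = 237/(9.6·0.422618) = 58.4156 ≈ 58.42 kN.
ΣF_x = 0: A_x − T·cos25° = 0 → A_x = 58.4156 × 0.906308 = 52.94 kN.
ΣF_y = 0: A_y + T·sin25° − 15 − 55 = 0 → A_y = 70 − 58.4156 × 0.422618 = 45.31 kN.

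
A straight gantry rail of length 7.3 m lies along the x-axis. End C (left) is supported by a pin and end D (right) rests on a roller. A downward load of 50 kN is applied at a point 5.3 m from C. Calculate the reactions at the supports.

C_x = 0, C_y = 13.70 kN, D_y = 36.30 kN

Taking moments about C: D_y·7.3 − 50·5.3 = 0 → D_y = 265/7.3 = 36.3014 ≈ 36.30 kN.
ΣF_y = 0: C_y + 36.3014 − 50 = 0 → C_y = 13.70 kN.
ΣF_x = 0: no horizontal applied forces, so C_x = 0.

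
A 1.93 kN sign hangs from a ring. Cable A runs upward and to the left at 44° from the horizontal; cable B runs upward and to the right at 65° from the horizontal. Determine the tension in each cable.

ΣF_x = 0: −T_A·cos44° + T_B·cos65° = 0 → T_B = 1.7021·T_A.
ΣF_y = 0: T_A·sin44° + T_B·sin65° = 1.93.
Substitute: T_A·(0.694658 + 1.7021·0.906308) = 1.93 → T_A = 0.862653 ≈ 0.8627 kN.
Then T_B = 1.7021 × 0.862653 = 1.468 kN.

T_A = 0.8627 kN, T_B = 1.468 kN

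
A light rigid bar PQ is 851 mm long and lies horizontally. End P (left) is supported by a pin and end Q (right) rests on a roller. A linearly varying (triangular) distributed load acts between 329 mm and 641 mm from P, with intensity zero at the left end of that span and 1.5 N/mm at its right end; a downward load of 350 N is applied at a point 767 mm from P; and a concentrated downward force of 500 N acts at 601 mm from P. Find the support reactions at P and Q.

Resultant of the triangular load: ½ × 1.5 × 312 = 234 N, acting at 537 mm from P (one-third of the span from the peak).
Taking moments about P: Q_y·851 − (½·1.5·312)·537 − 350·767 − 500·601 = 0 → Q_y = 694608/851 = 816.226 ≈ 816.2 N.
ΣF_y = 0: P_y + 816.226 − ½·1.5·312 − 350 − 500 = 0 → P_y = 267.8 N.
ΣF_x = 0: no horizontal applied forces, so P_x = 0.

P_x = 0, P_y = 267.8 N, Q_y = 816.2 N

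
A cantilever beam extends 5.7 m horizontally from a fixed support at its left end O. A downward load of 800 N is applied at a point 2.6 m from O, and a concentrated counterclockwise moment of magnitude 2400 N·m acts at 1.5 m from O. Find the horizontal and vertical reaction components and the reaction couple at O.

ΣF_x = 0: O_x = 0.
ΣF_y = 0: O_y − 800 = 0 → O_y = 800.0 N.
ΣM about O: M_O − 800·2.6 + 2400 = 0 → M_O = -320.0 N·m.

O_x = 0, O_y = 800.0 N, M_O = -320.0 N·m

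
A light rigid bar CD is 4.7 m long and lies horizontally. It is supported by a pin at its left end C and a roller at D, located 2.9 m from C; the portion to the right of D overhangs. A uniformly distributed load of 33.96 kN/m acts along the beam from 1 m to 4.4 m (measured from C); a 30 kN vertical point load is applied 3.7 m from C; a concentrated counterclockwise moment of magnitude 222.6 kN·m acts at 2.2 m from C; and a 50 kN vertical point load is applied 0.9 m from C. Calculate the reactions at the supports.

C_x = 0, C_y = 110.9 kN, D_y = 84.54 kN

Resultant of the distributed load: 33.96 × 3.4 = 115.464 kN at 2.7 m from C.
ΣM about C: D_y·2.9 − (33.96·3.4)·2.7 − 30·3.7 + 222.6 − 50·0.9 = 0 → D_y = 245.1528/2.9 = 84.5354 ≈ 84.54 kN.
ΣF_y = 0: C_y + 84.5354 − 33.96·3.4 − 30 − 50 = 0 → C_y = 110.9 kN.
ΣF_x = 0: no horizontal applied forces, so C_x = 0.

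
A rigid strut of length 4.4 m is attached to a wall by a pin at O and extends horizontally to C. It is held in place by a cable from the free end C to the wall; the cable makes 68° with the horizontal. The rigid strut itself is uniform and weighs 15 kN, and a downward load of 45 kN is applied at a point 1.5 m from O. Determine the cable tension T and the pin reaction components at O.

T = 24.63 kN, O_x = 9.228 kN, O_y = 37.16 kN

ΣM about O: T·sin68°·4.4 − 15·2.2 − 45·1.5 = 0 → T = 100.5/(4.4·0.927184) = 24.6347 ≈ 24.63 kN.
ΣF_x = 0: O_x − T·cos68° = 0 → O_x = 24.6347 × 0.374607 = 9.228 kN.
ΣF_y = 0: O_y + T·sin68° − 15 − 45 = 0 → O_y = 60 − 24.6347 × 0.927184 = 37.16 kN.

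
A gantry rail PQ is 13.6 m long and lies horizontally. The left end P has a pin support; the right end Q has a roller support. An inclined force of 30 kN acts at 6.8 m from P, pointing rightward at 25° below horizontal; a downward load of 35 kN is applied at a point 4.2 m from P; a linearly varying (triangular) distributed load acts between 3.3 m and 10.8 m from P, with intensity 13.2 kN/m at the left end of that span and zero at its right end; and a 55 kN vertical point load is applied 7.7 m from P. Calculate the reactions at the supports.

Resultant of the triangular load: ½ × 13.2 × 7.5 = 49.5 kN, acting at 5.8 m from P (one-third of the span from the peak).
Moments about P: Q_y·13.6 − 30·sin25°·6.8 − 35·4.2 − (½·13.2·7.5)·5.8 − 55·7.7 = 0 → Q_y = 943.814/13.6 = 69.3981 ≈ 69.40 kN.
ΣF_y = 0: P_y + 69.3981 − 30·sin25° − 35 − ½·13.2·7.5 − 55 = 0 → P_y = 82.78 kN.
ΣF_x = 0: P_x + 30·cos25° = 0 → P_x = -27.19 kN.

P_x = -27.19 kN, P_y = 82.78 kN, Q_y = 69.40 kN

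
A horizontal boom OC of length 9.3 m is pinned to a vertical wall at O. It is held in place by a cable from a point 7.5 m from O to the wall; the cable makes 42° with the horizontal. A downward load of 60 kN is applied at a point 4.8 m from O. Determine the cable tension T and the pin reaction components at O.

T = 57.39 kN, O_x = 42.65 kN, O_y = 21.60 kN

ΣM about O: T·sin42°·7.5 − 60·4.8 = 0 → T = 288/(7.5·0.669131) = 57.3879 ≈ 57.39 kN.
ΣF_x = 0: O_x − T·cos42° = 0 → O_x = 57.3879 × 0.743145 = 42.65 kN.
ΣF_y = 0: O_y + T·sin42° − 60 = 0 → O_y = 60 − 57.3879 × 0.669131 = 21.60 kN.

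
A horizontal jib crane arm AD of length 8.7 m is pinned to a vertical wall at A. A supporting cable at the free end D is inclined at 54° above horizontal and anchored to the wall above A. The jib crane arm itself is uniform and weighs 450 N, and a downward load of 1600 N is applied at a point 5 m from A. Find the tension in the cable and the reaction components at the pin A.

ΣM about A: T·sin54°·8.7 − 450·4.35 − 1600·5 = 0 → T = 9957.5/(8.7·0.809017) = 1414.73 ≈ 1415 N.
ΣF_x = 0: A_x − T·cos54° = 0 → A_x = 1414.73 × 0.587785 = 831.6 N.
ΣF_y = 0: A_y + T·sin54° − 450 − 1600 = 0 → A_y = 2050 − 1414.73 × 0.809017 = 905.5 N.

T = 1415 N, A_x = 831.6 N, A_y = 905.5 N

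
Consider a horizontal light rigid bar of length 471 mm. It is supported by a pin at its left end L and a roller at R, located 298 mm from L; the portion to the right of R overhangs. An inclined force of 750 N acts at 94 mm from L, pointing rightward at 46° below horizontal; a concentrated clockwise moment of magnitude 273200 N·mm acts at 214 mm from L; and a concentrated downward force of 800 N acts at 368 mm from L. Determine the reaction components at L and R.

L_x = -521.0 N, L_y = -735.4 N, R_y = 2075 N

Moments about L: R_y·298 − 750·sin46°·94 − 273200 − 800·368 = 0 → R_y = 618313/298 = 2074.88 ≈ 2075 N.
ΣF_y = 0: L_y + 2074.88 − 750·sin46° − 800 = 0 → L_y = -735.4 N.
ΣF_x = 0: L_x + 750·cos46° = 0 → L_x = -521.0 N.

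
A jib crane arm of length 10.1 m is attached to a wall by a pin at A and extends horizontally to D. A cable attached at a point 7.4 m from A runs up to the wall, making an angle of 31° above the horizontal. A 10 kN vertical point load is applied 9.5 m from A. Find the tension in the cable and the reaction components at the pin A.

ΣM about A: T·sin31°·7.4 − 10·9.5 = 0 → T = 95/(7.4·0.515038) = 24.926 ≈ 24.93 kN.
ΣF_x = 0: A_x − T·cos31° = 0 → A_x = 24.926 × 0.857167 = 21.37 kN.
ΣF_y = 0: A_y + T·sin31° − 10 = 0 → A_y = 10 − 24.926 × 0.515038 = -2.838 kN.

T = 24.93 kN, A_x = 21.37 kN, A_y = -2.838 kN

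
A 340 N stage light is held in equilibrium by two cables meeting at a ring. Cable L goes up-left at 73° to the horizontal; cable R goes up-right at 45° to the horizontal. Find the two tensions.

ΣF_x = 0: −T_L·cos73° + T_R·cos45° = 0 → T_R = 0.413476·T_L.
ΣF_y = 0: T_L·sin73° + T_R·sin45° = 340.
Substitute: T_L·(0.956305 + 0.413476·0.707107) = 340 → T_L = 272.288 ≈ 272.3 N.
Then T_R = 0.413476 × 272.288 = 112.6 N.

T_L = 272.3 N, T_R = 112.6 N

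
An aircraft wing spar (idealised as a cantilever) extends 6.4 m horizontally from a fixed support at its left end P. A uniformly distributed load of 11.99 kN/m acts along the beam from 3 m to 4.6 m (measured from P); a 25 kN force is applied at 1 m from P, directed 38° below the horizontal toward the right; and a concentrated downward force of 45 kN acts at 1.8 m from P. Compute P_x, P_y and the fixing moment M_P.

P_x = -19.70 kN, P_y = 79.58 kN, M_P = 169.3 kN·m

Resultant of the distributed load: 11.99 × 1.6 = 19.184 kN at 3.8 m from P.
ΣF_x = 0: P_x + 25·cos38° = 0 → P_x = -19.70 kN.
ΣF_y = 0: P_y − 11.99·1.6 − 25·sin38° − 45 = 0 → P_y = 79.58 kN.
ΣM about P: M_P − (11.99·1.6)·3.8 − 25·sin38°·1 − 45·1.8 = 0 → M_P = 169.3 kN·m.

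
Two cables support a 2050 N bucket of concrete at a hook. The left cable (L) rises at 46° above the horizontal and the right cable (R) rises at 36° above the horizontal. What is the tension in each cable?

ΣF_x = 0: −T_L·cos46° + T_R·cos36° = 0 → T_R = 0.858645·T_L.
ΣF_y = 0: T_L·sin46° + T_R·sin36° = 2050.
Substitute: T_L·(0.71934 + 0.858645·0.587785) = 2050 → T_L = 1674.78 ≈ 1675 N.
Then T_R = 0.858645 × 1674.78 = 1438 N.

T_L = 1675 N, T_R = 1438 N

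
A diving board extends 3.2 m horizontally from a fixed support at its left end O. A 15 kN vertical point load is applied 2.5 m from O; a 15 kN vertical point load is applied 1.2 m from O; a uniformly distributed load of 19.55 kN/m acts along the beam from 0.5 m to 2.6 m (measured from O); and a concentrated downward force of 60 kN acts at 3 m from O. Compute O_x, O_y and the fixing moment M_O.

O_x = 0, O_y = 131.1 kN, M_O = 299.1 kN·m

Resultant of the distributed load: 19.55 × 2.1 = 41.055 kN at 1.55 m from O.
ΣF_x = 0: O_x = 0.
ΣF_y = 0: O_y − 15 − 15 − 19.55·2.1 − 60 = 0 → O_y = 131.1 kN.
ΣM about O: M_O − 15·2.5 − 15·1.2 − (19.55·2.1)·1.55 − 60·3 = 0 → M_O = 299.1 kN·m.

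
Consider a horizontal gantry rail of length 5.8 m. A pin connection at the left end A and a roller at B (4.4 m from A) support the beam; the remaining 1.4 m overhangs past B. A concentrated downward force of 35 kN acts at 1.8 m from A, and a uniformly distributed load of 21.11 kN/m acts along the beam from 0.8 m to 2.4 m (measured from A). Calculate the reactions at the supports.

Resultant of the distributed load: 21.11 × 1.6 = 33.776 kN at 1.6 m from A.
Moments about A: B_y·4.4 − 35·1.8 − (21.11·1.6)·1.6 = 0 → B_y = 117.0416/4.4 = 26.6004 ≈ 26.60 kN.
ΣF_y = 0: A_y + 26.6004 − 35 − 21.11·1.6 = 0 → A_y = 42.18 kN.
ΣF_x = 0: no horizontal applied forces, so A_x = 0.

A_x = 0, A_y = 42.18 kN, B_y = 26.60 kN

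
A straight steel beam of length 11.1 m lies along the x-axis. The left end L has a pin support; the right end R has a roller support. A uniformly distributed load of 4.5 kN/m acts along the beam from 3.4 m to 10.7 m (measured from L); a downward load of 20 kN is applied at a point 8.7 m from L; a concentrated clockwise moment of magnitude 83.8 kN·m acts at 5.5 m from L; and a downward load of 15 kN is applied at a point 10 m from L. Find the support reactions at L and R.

Resultant of the distributed load: 4.5 × 7.3 = 32.85 kN at 7.05 m from L.
Moments about L: R_y·11.1 − (4.5·7.3)·7.05 − 20·8.7 − 83.8 − 15·10 = 0 → R_y = 639.3925/11.1 = 57.6029 ≈ 57.60 kN.
ΣF_y = 0: L_y + 57.6029 − 4.5·7.3 − 20 − 15 = 0 → L_y = 10.25 kN.
ΣF_x = 0: no horizontal applied forces, so L_x = 0.

L_x = 0, L_y = 10.25 kN, R_y = 57.60 kN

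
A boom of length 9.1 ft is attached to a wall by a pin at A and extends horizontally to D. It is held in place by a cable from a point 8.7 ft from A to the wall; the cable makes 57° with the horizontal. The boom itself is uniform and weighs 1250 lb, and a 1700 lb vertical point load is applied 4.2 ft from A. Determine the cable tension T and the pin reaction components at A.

ΣM about A: T·sin57°·8.7 − 1250·4.55 − 1700·4.2 = 0 → T = 12827.5/(8.7·0.838671) = 1758.05 ≈ 1758 lb.
ΣF_x = 0: A_x − T·cos57° = 0 → A_x = 1758.05 × 0.544639 = 957.5 lb.
ΣF_y = 0: A_y + T·sin57° − 1250 − 1700 = 0 → A_y = 2950 − 1758.05 × 0.838671 = 1476 lb.

T = 1758 lb, A_x = 957.5 lb, A_y = 1476 lb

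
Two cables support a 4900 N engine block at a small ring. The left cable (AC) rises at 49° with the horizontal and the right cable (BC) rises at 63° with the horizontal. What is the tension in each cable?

T_AC = 2399 N, T_BC = 3467 N

ΣF_x = 0: −T_AC·cos49° + T_BC·cos63° = 0 → T_BC = 1.44509·T_AC.
ΣF_y = 0: T_AC·sin49° + T_BC·sin63° = 4900.
Substitute: T_AC·(0.75471 + 1.44509·0.891007) = 4900 → T_AC = 2399.26 ≈ 2399 N.
Then T_BC = 1.44509 × 2399.26 = 3467 N.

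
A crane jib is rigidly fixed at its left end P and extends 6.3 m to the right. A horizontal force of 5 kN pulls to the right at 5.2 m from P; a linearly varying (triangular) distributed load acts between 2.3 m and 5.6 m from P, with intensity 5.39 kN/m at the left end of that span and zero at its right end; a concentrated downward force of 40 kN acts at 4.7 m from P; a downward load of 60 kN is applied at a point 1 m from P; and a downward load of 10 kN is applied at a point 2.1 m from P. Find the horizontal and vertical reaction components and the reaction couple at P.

Resultant of the triangular load: ½ × 5.39 × 3.3 = 8.8935 kN, acting at 3.4 m from P (one-third of the span from the peak).
ΣF_x = 0: P_x + 5 = 0 → P_x = -5.000 kN.
ΣF_y = 0: P_y − ½·5.39·3.3 − 40 − 60 − 10 = 0 → P_y = 118.9 kN.
ΣM about P: M_P − (½·5.39·3.3)·3.4 − 40·4.7 − 60·1 − 10·2.1 = 0 → M_P = 299.2 kN·m.

P_x = -5.000 kN, P_y = 118.9 kN, M_P = 299.2 kN·m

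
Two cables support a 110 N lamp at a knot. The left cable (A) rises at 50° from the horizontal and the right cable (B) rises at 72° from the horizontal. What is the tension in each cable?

T_A = 40.08 N, T_B = 83.38 N

ΣF_x = 0: −T_A·cos50° + T_B·cos72° = 0 → T_B = 2.0801·T_A.
ΣF_y = 0: T_A·sin50° + T_B·sin72° = 110.
Substitute: T_A·(0.766044 + 2.0801·0.951057) = 110 → T_A = 40.0825 ≈ 40.08 N.
Then T_B = 2.0801 × 40.0825 = 83.38 N.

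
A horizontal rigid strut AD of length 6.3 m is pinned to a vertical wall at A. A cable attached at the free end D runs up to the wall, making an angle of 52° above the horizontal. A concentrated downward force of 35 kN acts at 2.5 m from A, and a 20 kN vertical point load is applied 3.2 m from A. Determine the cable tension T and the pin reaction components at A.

T = 30.52 kN, A_x = 18.79 kN, A_y = 30.95 kN

ΣM about A: T·sin52°·6.3 − 35·2.5 − 20·3.2 = 0 → T = 151.5/(6.3·0.788011) = 30.5169 ≈ 30.52 kN.
ΣF_x = 0: A_x − T·cos52° = 0 → A_x = 30.5169 × 0.615661 = 18.79 kN.
ΣF_y = 0: A_y + T·sin52° − 35 − 20 = 0 → A_y = 55 − 30.5169 × 0.788011 = 30.95 kN.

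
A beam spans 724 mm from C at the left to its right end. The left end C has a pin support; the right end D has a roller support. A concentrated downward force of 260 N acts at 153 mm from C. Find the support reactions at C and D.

Taking moments about C: D_y·724 − 260·153 = 0 → D_y = 39780/724 = 54.9448 ≈ 54.94 N.
ΣF_y = 0: C_y + 54.9448 − 260 = 0 → C_y = 205.1 N.
ΣF_x = 0: no horizontal applied forces, so C_x = 0.

C_x = 0, C_y = 205.1 N, D_y = 54.94 N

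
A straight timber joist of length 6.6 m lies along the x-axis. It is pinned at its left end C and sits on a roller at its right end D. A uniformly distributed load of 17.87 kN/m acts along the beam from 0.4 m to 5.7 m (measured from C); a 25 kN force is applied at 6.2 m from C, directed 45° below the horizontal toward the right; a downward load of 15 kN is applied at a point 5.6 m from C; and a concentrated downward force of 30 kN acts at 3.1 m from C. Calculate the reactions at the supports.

Resultant of the distributed load: 17.87 × 5.3 = 94.711 kN at 3.05 m from C.
ΣM about C: D_y·6.6 − (17.87·5.3)·3.05 − 25·sin45°·6.2 − 15·5.6 − 30·3.1 = 0 → D_y = 575.47/6.6 = 87.1924 ≈ 87.19 kN.
ΣF_y = 0: C_y + 87.1924 − 17.87·5.3 − 25·sin45° − 15 − 30 = 0 → C_y = 70.20 kN.
ΣF_x = 0: C_x + 25·cos45° = 0 → C_x = -17.68 kN.

C_x = -17.68 kN, C_y = 70.20 kN, D_y = 87.19 kN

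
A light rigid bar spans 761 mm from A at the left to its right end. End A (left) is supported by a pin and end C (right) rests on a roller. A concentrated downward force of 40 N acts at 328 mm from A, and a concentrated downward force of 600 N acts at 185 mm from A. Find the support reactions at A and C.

A_x = 0, A_y = 476.9 N, C_y = 163.1 N

ΣM about A: C_y·761 − 40·328 − 600·185 = 0 → C_y = 124120/761 = 163.101 ≈ 163.1 N.
ΣF_y = 0: A_y + 163.101 − 40 − 600 = 0 → A_y = 476.9 N.
ΣF_x = 0: no horizontal applied forces, so A_x = 0.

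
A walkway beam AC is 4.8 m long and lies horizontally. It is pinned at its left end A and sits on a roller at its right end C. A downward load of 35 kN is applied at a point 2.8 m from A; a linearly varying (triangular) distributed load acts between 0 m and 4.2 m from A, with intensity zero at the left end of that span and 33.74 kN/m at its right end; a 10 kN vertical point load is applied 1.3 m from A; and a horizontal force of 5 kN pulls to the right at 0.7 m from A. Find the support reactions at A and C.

Resultant of the triangular load: ½ × 33.74 × 4.2 = 70.854 kN, acting at 2.8 m from A (one-third of the span from the peak).
ΣM about A: C_y·4.8 − 35·2.8 − (½·33.74·4.2)·2.8 − 10·1.3 = 0 → C_y = 309.3912/4.8 = 64.4565 ≈ 64.46 kN.
ΣF_y = 0: A_y + 64.4565 − 35 − ½·33.74·4.2 − 10 = 0 → A_y = 51.40 kN.
ΣF_x = 0: A_x + 5 = 0 → A_x = -5.000 kN.

A_x = -5.000 kN, A_y = 51.40 kN, C_y = 64.46 kN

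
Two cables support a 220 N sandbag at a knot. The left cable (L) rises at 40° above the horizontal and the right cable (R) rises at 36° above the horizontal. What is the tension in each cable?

ΣF_x = 0: −T_L·cos40° + T_R·cos36° = 0 → T_R = 0.946883·T_L.
ΣF_y = 0: T_L·sin40° + T_R·sin36° = 220.
Substitute: T_L·(0.642788 + 0.946883·0.587785) = 220 → T_L = 183.432 ≈ 183.4 N.
Then T_R = 0.946883 × 183.432 = 173.7 N.

T_L = 183.4 N, T_R = 173.7 N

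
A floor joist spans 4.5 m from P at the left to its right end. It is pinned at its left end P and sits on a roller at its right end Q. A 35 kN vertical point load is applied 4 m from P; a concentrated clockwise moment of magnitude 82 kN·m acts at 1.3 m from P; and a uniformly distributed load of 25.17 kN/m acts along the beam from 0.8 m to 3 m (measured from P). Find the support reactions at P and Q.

P_x = 0, P_y = 17.66 kN, Q_y = 72.71 kN

Resultant of the distributed load: 25.17 × 2.2 = 55.374 kN at 1.9 m from P.
Taking moments about P: Q_y·4.5 − 35·4 − 82 − (25.17·2.2)·1.9 = 0 → Q_y = 327.2106/4.5 = 72.7135 ≈ 72.71 kN.
ΣF_y = 0: P_y + 72.7135 − 35 − 25.17·2.2 = 0 → P_y = 17.66 kN.
ΣF_x = 0: no horizontal applied forces, so P_x = 0.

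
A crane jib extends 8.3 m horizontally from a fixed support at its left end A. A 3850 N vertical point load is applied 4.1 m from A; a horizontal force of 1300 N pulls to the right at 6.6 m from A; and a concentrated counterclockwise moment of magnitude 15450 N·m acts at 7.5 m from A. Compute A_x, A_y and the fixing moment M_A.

A_x = -1300 N, A_y = 3850 N, M_A = 335.0 N·m

ΣF_x = 0: A_x + 1300 = 0 → A_x = -1300 N.
ΣF_y = 0: A_y − 3850 = 0 → A_y = 3850 N.
ΣM about A: M_A − 3850·4.1 + 15450 = 0 → M_A = 335.0 N·m.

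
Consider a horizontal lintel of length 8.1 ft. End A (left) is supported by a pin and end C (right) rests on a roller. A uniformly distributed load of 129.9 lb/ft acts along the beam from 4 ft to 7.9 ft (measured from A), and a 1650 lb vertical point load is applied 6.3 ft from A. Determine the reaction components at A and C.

Resultant of the distributed load: 129.9 × 3.9 = 506.61 lb at 5.95 ft from A.
Taking moments about A: C_y·8.1 − (129.9·3.9)·5.95 − 1650·6.3 = 0 → C_y = 13409.3295/8.1 = 1655.47 ≈ 1655 lb.
ΣF_y = 0: A_y + 1655.47 − 129.9·3.9 − 1650 = 0 → A_y = 501.1 lb.
ΣF_x = 0: no horizontal applied forces, so A_x = 0.

A_x = 0, A_y = 501.1 lb, C_y = 1655 lb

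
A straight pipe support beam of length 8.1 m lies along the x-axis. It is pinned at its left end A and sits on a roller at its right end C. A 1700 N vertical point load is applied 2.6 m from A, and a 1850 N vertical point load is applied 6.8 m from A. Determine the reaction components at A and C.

A_x = 0, A_y = 1451 N, C_y = 2099 N

ΣM about A: C_y·8.1 − 1700·2.6 − 1850·6.8 = 0 → C_y = 17000/8.1 = 2098.77 ≈ 2099 N.
ΣF_y = 0: A_y + 2098.77 − 1700 − 1850 = 0 → A_y = 1451 N.
ΣF_x = 0: no horizontal applied forces, so A_x = 0.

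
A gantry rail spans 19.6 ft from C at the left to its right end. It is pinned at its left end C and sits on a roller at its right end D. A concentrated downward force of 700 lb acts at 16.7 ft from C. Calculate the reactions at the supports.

C_x = 0, C_y = 103.6 lb, D_y = 596.4 lb

Moments about C: D_y·19.6 − 700·16.7 = 0 → D_y = 11690/19.6 = 596.429 ≈ 596.4 lb.
ΣF_y = 0: C_y + 596.429 − 700 = 0 → C_y = 103.6 lb.
ΣF_x = 0: no horizontal applied forces, so C_x = 0.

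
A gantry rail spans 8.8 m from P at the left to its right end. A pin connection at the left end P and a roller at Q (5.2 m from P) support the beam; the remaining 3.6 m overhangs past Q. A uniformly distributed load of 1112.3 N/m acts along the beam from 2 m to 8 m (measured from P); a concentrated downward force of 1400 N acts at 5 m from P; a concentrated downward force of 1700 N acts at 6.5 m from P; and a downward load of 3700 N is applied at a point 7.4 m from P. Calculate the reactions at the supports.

P_x = 0, P_y = -1680 N, Q_y = 15150 N

Resultant of the distributed load: 1112.3 × 6 = 6673.8 N at 5 m from P.
ΣM about P: Q_y·5.2 − (1112.3·6)·5 − 1400·5 − 1700·6.5 − 3700·7.4 = 0 → Q_y = 78799/5.2 = 15153.7 ≈ 15150 N.
ΣF_y = 0: P_y + 15153.7 − 1112.3·6 − 1400 − 1700 − 3700 = 0 → P_y = -1680 N.
ΣF_x = 0: no horizontal applied forces, so P_x = 0.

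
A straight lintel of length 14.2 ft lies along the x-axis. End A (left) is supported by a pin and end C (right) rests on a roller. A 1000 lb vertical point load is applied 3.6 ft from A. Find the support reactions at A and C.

A_x = 0, A_y = 746.5 lb, C_y = 253.5 lb

Moments about A: C_y·14.2 − 1000·3.6 = 0 → C_y = 3600/14.2 = 253.521 ≈ 253.5 lb.
ΣF_y = 0: A_y + 253.521 − 1000 = 0 → A_y = 746.5 lb.
ΣF_x = 0: no horizontal applied forces, so A_x = 0.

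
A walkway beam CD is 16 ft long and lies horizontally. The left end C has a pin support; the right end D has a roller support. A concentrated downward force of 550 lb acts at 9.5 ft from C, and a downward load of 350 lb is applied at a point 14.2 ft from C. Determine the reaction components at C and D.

ΣM about C: D_y·16 − 550·9.5 − 350·14.2 = 0 → D_y = 10195/16 = 637.188 ≈ 637.2 lb.
ΣF_y = 0: C_y + 637.188 − 550 − 350 = 0 → C_y = 262.8 lb.
ΣF_x = 0: no horizontal applied forces, so C_x = 0.

C_x = 0, C_y = 262.8 lb, D_y = 637.2 lb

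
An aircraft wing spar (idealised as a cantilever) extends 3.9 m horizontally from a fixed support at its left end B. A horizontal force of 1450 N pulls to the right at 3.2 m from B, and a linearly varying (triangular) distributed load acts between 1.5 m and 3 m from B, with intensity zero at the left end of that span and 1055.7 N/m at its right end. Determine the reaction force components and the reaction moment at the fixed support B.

B_x = -1450 N, B_y = 791.8 N, M_B = 1979 N·m

Resultant of the triangular load: ½ × 1055.7 × 1.5 = 791.775 N, acting at 2.5 m from B (one-third of the span from the peak).
ΣF_x = 0: B_x + 1450 = 0 → B_x = -1450 N.
ΣF_y = 0: B_y − ½·1055.7·1.5 = 0 → B_y = 791.8 N.
ΣM about B: M_B − (½·1055.7·1.5)·2.5 = 0 → M_B = 1979 N·m.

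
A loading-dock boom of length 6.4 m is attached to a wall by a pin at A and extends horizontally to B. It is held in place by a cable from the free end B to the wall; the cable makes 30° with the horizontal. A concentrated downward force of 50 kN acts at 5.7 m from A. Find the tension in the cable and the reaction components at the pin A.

T = 89.06 kN, A_x = 77.13 kN, A_y = 5.469 kN

ΣM about A: T·sin30°·6.4 − 50·5.7 = 0 → T = 285/(6.4·0.5) = 89.0625 ≈ 89.06 kN.
ΣF_x = 0: A_x − T·cos30° = 0 → A_x = 89.0625 × 0.866025 = 77.13 kN.
ΣF_y = 0: A_y + T·sin30° − 50 = 0 → A_y = 50 − 89.0625 × 0.5 = 5.469 kN.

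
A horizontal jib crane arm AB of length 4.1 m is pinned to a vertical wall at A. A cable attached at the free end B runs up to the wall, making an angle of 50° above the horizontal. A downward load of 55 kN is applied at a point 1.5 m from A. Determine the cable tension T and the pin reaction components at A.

T = 26.27 kN, A_x = 16.88 kN, A_y = 34.88 kN

ΣM about A: T·sin50°·4.1 − 55·1.5 = 0 → T = 82.5/(4.1·0.766044) = 26.2674 ≈ 26.27 kN.
ΣF_x = 0: A_x − T·cos50° = 0 → A_x = 26.2674 × 0.642788 = 16.88 kN.
ΣF_y = 0: A_y + T·sin50° − 55 = 0 → A_y = 55 − 26.2674 × 0.766044 = 34.88 kN.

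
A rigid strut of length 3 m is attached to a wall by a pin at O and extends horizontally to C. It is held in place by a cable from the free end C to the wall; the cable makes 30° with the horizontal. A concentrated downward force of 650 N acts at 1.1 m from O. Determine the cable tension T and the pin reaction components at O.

T = 476.7 N, O_x = 412.8 N, O_y = 411.7 N

ΣM about O: T·sin30°·3 − 650·1.1 = 0 → T = 715/(3·0.5) = 476.667 ≈ 476.7 N.
ΣF_x = 0: O_x − T·cos30° = 0 → O_x = 476.667 × 0.866025 = 412.8 N.
ΣF_y = 0: O_y + T·sin30° − 650 = 0 → O_y = 650 − 476.667 × 0.5 = 411.7 N.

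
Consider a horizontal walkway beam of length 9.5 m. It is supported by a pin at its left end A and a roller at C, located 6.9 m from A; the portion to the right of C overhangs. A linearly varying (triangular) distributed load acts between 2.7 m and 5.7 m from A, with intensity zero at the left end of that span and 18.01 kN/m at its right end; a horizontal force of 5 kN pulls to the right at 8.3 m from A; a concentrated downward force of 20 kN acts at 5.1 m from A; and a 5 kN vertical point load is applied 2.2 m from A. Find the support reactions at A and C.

A_x = -5.000 kN, A_y = 17.24 kN, C_y = 34.78 kN

Resultant of the triangular load: ½ × 18.01 × 3 = 27.015 kN, acting at 4.7 m from A (one-third of the span from the peak).
Moments about A: C_y·6.9 − (½·18.01·3)·4.7 − 20·5.1 − 5·2.2 = 0 → C_y = 239.9705/6.9 = 34.7783 ≈ 34.78 kN.
ΣF_y = 0: A_y + 34.7783 − ½·18.01·3 − 20 − 5 = 0 → A_y = 17.24 kN.
ΣF_x = 0: A_x + 5 = 0 → A_x = -5.000 kN.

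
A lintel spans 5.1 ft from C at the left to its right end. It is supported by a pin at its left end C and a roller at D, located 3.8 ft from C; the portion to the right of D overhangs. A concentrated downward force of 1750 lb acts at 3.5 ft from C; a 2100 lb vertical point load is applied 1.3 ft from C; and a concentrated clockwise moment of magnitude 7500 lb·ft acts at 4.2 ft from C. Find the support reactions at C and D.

C_x = 0, C_y = -453.9 lb, D_y = 4304 lb

ΣM about C: D_y·3.8 − 1750·3.5 − 2100·1.3 − 7500 = 0 → D_y = 16355/3.8 = 4303.95 ≈ 4304 lb.
ΣF_y = 0: C_y + 4303.95 − 1750 − 2100 = 0 → C_y = -453.9 lb.
ΣF_x = 0: no horizontal applied forces, so C_x = 0.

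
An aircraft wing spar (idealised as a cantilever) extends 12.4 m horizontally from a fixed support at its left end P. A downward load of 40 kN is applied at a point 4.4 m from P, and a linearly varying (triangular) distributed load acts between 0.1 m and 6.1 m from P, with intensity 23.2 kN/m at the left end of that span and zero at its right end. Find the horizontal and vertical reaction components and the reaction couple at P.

Resultant of the triangular load: ½ × 23.2 × 6 = 69.6 kN, acting at 2.1 m from P (one-third of the span from the peak).
ΣF_x = 0: P_x = 0.
ΣF_y = 0: P_y − 40 − ½·23.2·6 = 0 → P_y = 109.6 kN.
ΣM about P: M_P − 40·4.4 − (½·23.2·6)·2.1 = 0 → M_P = 322.2 kN·m.

P_x = 0, P_y = 109.6 kN, M_P = 322.2 kN·m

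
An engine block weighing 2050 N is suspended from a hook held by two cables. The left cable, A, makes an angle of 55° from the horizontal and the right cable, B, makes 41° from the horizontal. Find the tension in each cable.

T_A = 1556 N, T_B = 1182 N

ΣF_x = 0: −T_A·cos55° + T_B·cos41° = 0 → T_B = 0.759996·T_A.
ΣF_y = 0: T_A·sin55° + T_B·sin41° = 2050.
Substitute: T_A·(0.819152 + 0.759996·0.656059) = 2050 → T_A = 1555.68 ≈ 1556 N.
Then T_B = 0.759996 × 1555.68 = 1182 N.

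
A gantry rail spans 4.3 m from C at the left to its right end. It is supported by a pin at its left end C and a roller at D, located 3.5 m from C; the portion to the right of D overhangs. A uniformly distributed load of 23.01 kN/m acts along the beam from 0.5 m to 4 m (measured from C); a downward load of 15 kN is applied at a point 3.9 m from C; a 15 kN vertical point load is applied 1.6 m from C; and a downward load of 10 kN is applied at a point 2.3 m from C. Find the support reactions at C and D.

Resultant of the distributed load: 23.01 × 3.5 = 80.535 kN at 2.25 m from C.
Moments about C: D_y·3.5 − (23.01·3.5)·2.25 − 15·3.9 − 15·1.6 − 10·2.3 = 0 → D_y = 286.70375/3.5 = 81.9154 ≈ 81.92 kN.
ΣF_y = 0: C_y + 81.9154 − 23.01·3.5 − 15 − 15 − 10 = 0 → C_y = 38.62 kN.
ΣF_x = 0: no horizontal applied forces, so C_x = 0.

C_x = 0, C_y = 38.62 kN, D_y = 81.92 kN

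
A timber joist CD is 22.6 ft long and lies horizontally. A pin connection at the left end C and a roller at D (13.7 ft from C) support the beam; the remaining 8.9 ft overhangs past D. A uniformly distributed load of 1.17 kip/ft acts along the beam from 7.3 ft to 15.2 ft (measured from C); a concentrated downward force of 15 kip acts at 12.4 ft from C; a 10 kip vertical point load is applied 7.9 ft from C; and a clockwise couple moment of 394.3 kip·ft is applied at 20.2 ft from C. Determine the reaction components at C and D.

C_x = 0, C_y = -21.47 kip, D_y = 55.71 kip

Resultant of the distributed load: 1.17 × 7.9 = 9.243 kip at 11.25 ft from C.
ΣM about C: D_y·13.7 − (1.17·7.9)·11.25 − 15·12.4 − 10·7.9 − 394.3 = 0 → D_y = 763.28375/13.7 = 55.7141 ≈ 55.71 kip.
ΣF_y = 0: C_y + 55.7141 − 1.17·7.9 − 15 − 10 = 0 → C_y = -21.47 kip.
ΣF_x = 0: no horizontal applied forces, so C_x = 0.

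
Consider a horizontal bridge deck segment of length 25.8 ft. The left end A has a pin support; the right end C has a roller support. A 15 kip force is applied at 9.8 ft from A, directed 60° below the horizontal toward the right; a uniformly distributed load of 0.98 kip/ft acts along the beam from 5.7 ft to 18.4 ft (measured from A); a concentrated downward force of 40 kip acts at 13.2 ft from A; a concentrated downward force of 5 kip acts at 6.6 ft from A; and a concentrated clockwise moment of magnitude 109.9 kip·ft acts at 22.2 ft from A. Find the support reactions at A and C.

A_x = -7.500 kip, A_y = 33.69 kip, C_y = 36.75 kip

Resultant of the distributed load: 0.98 × 12.7 = 12.446 kip at 12.05 ft from A.
ΣM about A: C_y·25.8 − 15·sin60°·9.8 − (0.98·12.7)·12.05 − 40·13.2 − 5·6.6 − 109.9 = 0 → C_y = 948.18/25.8 = 36.7512 ≈ 36.75 kip.
ΣF_y = 0: A_y + 36.7512 − 15·sin60° − 0.98·12.7 − 40 − 5 = 0 → A_y = 33.69 kip.
ΣF_x = 0: A_x + 15·cos60° = 0 → A_x = -7.500 kip.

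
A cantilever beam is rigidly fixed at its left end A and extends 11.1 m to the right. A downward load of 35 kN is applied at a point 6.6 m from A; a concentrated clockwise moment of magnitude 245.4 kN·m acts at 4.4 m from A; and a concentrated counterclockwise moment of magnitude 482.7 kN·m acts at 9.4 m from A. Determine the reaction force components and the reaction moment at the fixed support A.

ΣF_x = 0: A_x = 0.
ΣF_y = 0: A_y − 35 = 0 → A_y = 35.00 kN.
ΣM about A: M_A − 35·6.6 − 245.4 + 482.7 = 0 → M_A = -6.300 kN·m.

A_x = 0, A_y = 35.00 kN, M_A = -6.300 kN·m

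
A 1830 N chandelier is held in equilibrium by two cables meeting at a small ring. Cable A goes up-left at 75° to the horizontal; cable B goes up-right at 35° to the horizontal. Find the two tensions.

T_A = 1595 N, T_B = 504.0 N

ΣF_x = 0: −T_A·cos75° + T_B·cos35° = 0 → T_B = 0.31596·T_A.
ΣF_y = 0: T_A·sin75° + T_B·sin35° = 1830.
Substitute: T_A·(0.965926 + 0.31596·0.573576) = 1830 → T_A = 1595.25 ≈ 1595 N.
Then T_B = 0.31596 × 1595.25 = 504.0 N.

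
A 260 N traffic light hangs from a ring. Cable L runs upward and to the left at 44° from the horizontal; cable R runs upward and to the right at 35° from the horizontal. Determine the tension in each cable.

ΣF_x = 0: −T_L·cos44° + T_R·cos35° = 0 → T_R = 0.878152·T_L.
ΣF_y = 0: T_L·sin44° + T_R·sin35° = 260.
Substitute: T_L·(0.694658 + 0.878152·0.573576) = 260 → T_L = 216.966 ≈ 217.0 N.
Then T_R = 0.878152 × 216.966 = 190.5 N.

T_L = 217.0 N, T_R = 190.5 N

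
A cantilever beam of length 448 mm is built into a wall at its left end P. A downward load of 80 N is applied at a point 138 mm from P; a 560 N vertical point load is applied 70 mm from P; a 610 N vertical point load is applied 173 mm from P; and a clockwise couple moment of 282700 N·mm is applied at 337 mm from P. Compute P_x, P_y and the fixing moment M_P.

P_x = 0, P_y = 1250 N, M_P = 438500 N·mm

ΣF_x = 0: P_x = 0.
ΣF_y = 0: P_y − 80 − 560 − 610 = 0 → P_y = 1250 N.
ΣM about P: M_P − 80·138 − 560·70 − 610·173 − 282700 = 0 → M_P = 438500 N·mm.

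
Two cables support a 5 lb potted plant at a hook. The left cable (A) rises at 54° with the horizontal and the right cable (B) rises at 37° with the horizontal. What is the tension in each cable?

ΣF_x = 0: −T_A·cos54° + T_B·cos37° = 0 → T_B = 0.735987·T_A.
ΣF_y = 0: T_A·sin54° + T_B·sin37° = 5.
Substitute: T_A·(0.809017 + 0.735987·0.601815) = 5 → T_A = 3.99379 ≈ 3.994 lb.
Then T_B = 0.735987 × 3.99379 = 2.939 lb.

T_A = 3.994 lb, T_B = 2.939 lb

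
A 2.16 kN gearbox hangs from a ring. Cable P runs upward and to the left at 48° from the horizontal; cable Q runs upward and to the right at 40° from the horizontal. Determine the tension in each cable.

T_P = 1.656 kN, T_Q = 1.446 kN

ΣF_x = 0: −T_P·cos48° + T_Q·cos40° = 0 → T_Q = 0.873488·T_P.
ΣF_y = 0: T_P·sin48° + T_Q·sin40° = 2.16.
Substitute: T_P·(0.743145 + 0.873488·0.642788) = 2.16 → T_P = 1.65566 ≈ 1.656 kN.
Then T_Q = 0.873488 × 1.65566 = 1.446 kN.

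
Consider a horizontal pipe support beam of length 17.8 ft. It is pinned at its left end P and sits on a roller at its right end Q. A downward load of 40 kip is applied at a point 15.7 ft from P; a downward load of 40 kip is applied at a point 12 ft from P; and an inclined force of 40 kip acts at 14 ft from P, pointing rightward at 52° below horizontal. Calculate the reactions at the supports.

Taking moments about P: Q_y·17.8 − 40·15.7 − 40·12 − 40·sin52°·14 = 0 → Q_y = 1549.29/17.8 = 87.0388 ≈ 87.04 kip.
ΣF_y = 0: P_y + 87.0388 − 40 − 40 − 40·sin52° = 0 → P_y = 24.48 kip.
ΣF_x = 0: P_x + 40·cos52° = 0 → P_x = -24.63 kip.

P_x = -24.63 kip, P_y = 24.48 kip, Q_y = 87.04 kip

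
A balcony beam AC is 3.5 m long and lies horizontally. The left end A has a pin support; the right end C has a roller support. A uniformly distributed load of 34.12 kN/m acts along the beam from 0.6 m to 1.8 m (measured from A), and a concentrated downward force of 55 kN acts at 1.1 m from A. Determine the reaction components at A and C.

A_x = 0, A_y = 64.62 kN, C_y = 31.32 kN

Resultant of the distributed load: 34.12 × 1.2 = 40.944 kN at 1.2 m from A.
Taking moments about A: C_y·3.5 − (34.12·1.2)·1.2 − 55·1.1 = 0 → C_y = 109.6328/3.5 = 31.3237 ≈ 31.32 kN.
ΣF_y = 0: A_y + 31.3237 − 34.12·1.2 − 55 = 0 → A_y = 64.62 kN.
ΣF_x = 0: no horizontal applied forces, so A_x = 0.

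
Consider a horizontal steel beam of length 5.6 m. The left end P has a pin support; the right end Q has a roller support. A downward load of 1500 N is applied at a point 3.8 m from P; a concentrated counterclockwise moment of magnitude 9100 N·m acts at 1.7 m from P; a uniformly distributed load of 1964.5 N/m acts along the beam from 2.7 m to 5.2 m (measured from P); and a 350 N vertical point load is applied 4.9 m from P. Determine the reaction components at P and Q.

Resultant of the distributed load: 1964.5 × 2.5 = 4911.25 N at 3.95 m from P.
Moments about P: Q_y·5.6 − 1500·3.8 + 9100 − (1964.5·2.5)·3.95 − 350·4.9 = 0 → Q_y = 17714.4375/5.6 = 3163.29 ≈ 3163 N.
ΣF_y = 0: P_y + 3163.29 − 1500 − 1964.5·2.5 − 350 = 0 → P_y = 3598 N.
ΣF_x = 0: no horizontal applied forces, so P_x = 0.

P_x = 0, P_y = 3598 N, Q_y = 3163 N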